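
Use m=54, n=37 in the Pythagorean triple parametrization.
(1547, 3996, 4285)

Euclid's formula: a = m² - n², b = 2mn, c = m² + n²
m = 54, n = 37
a = 54² - 37² = 2916 - 1369 = 1547
b = 2 × 54 × 37 = 3996
c = 54² + 37² = 2916 + 1369 = 4285
Verification: 1547² + 3996² = 2393209 + 15968016 = 18361225 = 4285² ✓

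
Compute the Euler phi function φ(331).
330

331 = 331
φ(n) = n × ∏(1 - 1/p) for each prime p dividing n
φ(331) = 331 × (1 - 1/331) = 330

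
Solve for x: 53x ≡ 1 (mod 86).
13

gcd(53, 86) = 1, so the inverse exists.
Extended Euclidean algorithm on (86, 53):
86 = 1 × 53 + 33  ⟹  33 = (1)·86 + (-1)·53
53 = 1 × 33 + 20  ⟹  20 = (-1)·86 + (2)·53
33 = 1 × 20 + 13  ⟹  13 = (2)·86 + (-3)·53
20 = 1 × 13 + 7  ⟹  7 = (-3)·86 + (5)·53
13 = 1 × 7 + 6  ⟹  6 = (5)·86 + (-8)·53
7 = 1 × 6 + 1  ⟹  1 = (-8)·86 + (13)·53
So (13)·53 ≡ 1 (mod 86), i.e. 53^(-1) ≡ 13 (mod 86).
Check: 53 × 13 = 689 ≡ 1 (mod 86)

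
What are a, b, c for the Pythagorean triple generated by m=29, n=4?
(825, 232, 857)

Euclid's formula: a = m² - n², b = 2mn, c = m² + n²
m = 29, n = 4
a = 29² - 4² = 841 - 16 = 825
b = 2 × 29 × 4 = 232
c = 29² + 4² = 841 + 16 = 857
Verification: 825² + 232² = 680625 + 53824 = 734449 = 857² ✓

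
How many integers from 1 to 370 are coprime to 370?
144

370 = 2 × 5 × 37
φ(n) = n × ∏(1 - 1/p) for each prime p dividing n
φ(370) = 370 × (1 - 1/2) × (1 - 1/5) × (1 - 1/37) = 144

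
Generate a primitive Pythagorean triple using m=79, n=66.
(1885, 10428, 10597)

Euclid's formula: a = m² - n², b = 2mn, c = m² + n²
m = 79, n = 66
a = 79² - 66² = 6241 - 4356 = 1885
b = 2 × 79 × 66 = 10428
c = 79² + 66² = 6241 + 4356 = 10597
Verification: 1885² + 10428² = 3553225 + 108743184 = 112296409 = 10597² ✓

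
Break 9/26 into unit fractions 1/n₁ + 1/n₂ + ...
1/3 + 1/78

Greedy algorithm:
9/26: ceiling(26/9) = 3, use 1/3
1/78: ceiling(78/1) = 78, use 1/78
Result: 9/26 = 1/3 + 1/78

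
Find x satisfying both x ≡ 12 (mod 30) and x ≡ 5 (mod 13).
252

Using Chinese Remainder Theorem:
M = 30 × 13 = 390
M1 = 13, M2 = 30
y1 = 13^(-1) mod 30 = 7
y2 = 30^(-1) mod 13 = 10
x = (12×13×7 + 5×30×10) mod 390 = 252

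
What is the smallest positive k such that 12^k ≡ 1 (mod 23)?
11

23 is prime, so ord(12) divides φ(23) = 22.
Divisors of 22: 1, 2, 11, 22.
Repeated squaring: 12^1 ≡ 12, 12^2 ≡ 6, 12^4 ≡ 13, 12^8 ≡ 8, 12^16 ≡ 18 (mod 23).
Test 12^d mod 23 for each divisor d in increasing order:
12^1 ≡ 12
12^2 ≡ 6
12^11 = 12^8·12^2·12^1 ≡ 1  ← first divisor giving 1
The order is 11.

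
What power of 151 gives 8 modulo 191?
126

Baby-step giant-step with step n = ⌈√191⌉ = 14.
Baby steps 151^j mod 191 (j:value) for j=0..13: 0:1, 1:151, 2:72, 3:176, 4:27, 5:66, 6:34, 7:168, 8:156, 9:63, 10:154, 11:143, 12:10, 13:173.
Giant-step multiplier: 151^(-14) ≡ 151^(190-14) = 151^176 ≡ 13 (mod 191).
Giant steps γ_i = 8·13^i mod 191: γ_0=8, γ_1=104, γ_2=15, γ_3=4, γ_4=52, γ_5=103, γ_6=2, γ_7=26, γ_8=147, γ_9=1 (in table at j=0).
x = i·n + j = 9·14 + 0 = 126.
Check: 151^126 ≡ 8 (mod 191).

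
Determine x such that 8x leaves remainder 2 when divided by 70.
x ≡ 9 (mod 35)

gcd(8, 70) = 2, which divides 2, so solutions exist.
Divide through by 2: 4x ≡ 1 (mod 35).
Find 4^(-1) mod 35 by the extended Euclidean algorithm:
35 = 8 × 4 + 3  ⟹  3 = (1)·35 + (-8)·4
4 = 1 × 3 + 1  ⟹  1 = (-1)·35 + (9)·4
So (9)·4 ≡ 1 (mod 35), i.e. 4^(-1) ≡ 9 (mod 35).
x ≡ 9 × 1 = 9 ≡ 9 (mod 35).
Check: 8 × 9 = 72 ≡ 2 (mod 70).
x ≡ 9 (mod 35), giving 2 solutions mod 70.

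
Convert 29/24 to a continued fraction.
[1; 4, 1, 4]

Euclidean algorithm steps:
29 = 1 × 24 + 5
24 = 4 × 5 + 4
5 = 1 × 4 + 1
4 = 4 × 1 + 0
Continued fraction: [1; 4, 1, 4]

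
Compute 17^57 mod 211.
8

Repeated squaring. Binary of 57 = 111001.
17^1 ≡ 17 (mod 211); 17^2 ≡ 78 (mod 211); 17^4 ≡ 176 (mod 211); 17^8 ≡ 170 (mod 211); 17^16 ≡ 204 (mod 211); 17^32 ≡ 49 (mod 211)
17^57 = 17^1 × 17^8 × 17^16 × 17^32 ≡ 8 (mod 211)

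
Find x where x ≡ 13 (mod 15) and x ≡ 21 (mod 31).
238

Using Chinese Remainder Theorem:
M = 15 × 31 = 465
M1 = 31, M2 = 15
y1 = 31^(-1) mod 15 = 1
y2 = 15^(-1) mod 31 = 29
x = (13×31×1 + 21×15×29) mod 465 = 238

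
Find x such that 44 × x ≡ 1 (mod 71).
21

gcd(44, 71) = 1, so the inverse exists.
Extended Euclidean algorithm on (71, 44):
71 = 1 × 44 + 27  ⟹  27 = (1)·71 + (-1)·44
44 = 1 × 27 + 17  ⟹  17 = (-1)·71 + (2)·44
27 = 1 × 17 + 10  ⟹  10 = (2)·71 + (-3)·44
17 = 1 × 10 + 7  ⟹  7 = (-3)·71 + (5)·44
10 = 1 × 7 + 3  ⟹  3 = (5)·71 + (-8)·44
7 = 2 × 3 + 1  ⟹  1 = (-13)·71 + (21)·44
So (21)·44 ≡ 1 (mod 71), i.e. 44^(-1) ≡ 21 (mod 71).
Check: 44 × 21 = 924 ≡ 1 (mod 71)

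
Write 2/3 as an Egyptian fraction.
1/2 + 1/6

Greedy algorithm:
2/3: ceiling(3/2) = 2, use 1/2
1/6: ceiling(6/1) = 6, use 1/6
Result: 2/3 = 1/2 + 1/6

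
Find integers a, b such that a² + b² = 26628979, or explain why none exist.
Not possible

Factorization: 26628979 = 13 × 127^3
By Fermat: n is sum of two squares iff every prime p ≡ 3 (mod 4) appears to even power.
Prime(s) ≡ 3 (mod 4) with odd exponent: [(127, 3)]
Therefore 26628979 cannot be expressed as a² + b².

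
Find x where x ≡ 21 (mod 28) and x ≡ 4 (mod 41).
1029

Using Chinese Remainder Theorem:
M = 28 × 41 = 1148
M1 = 41, M2 = 28
y1 = 41^(-1) mod 28 = 13
y2 = 28^(-1) mod 41 = 22
x = (21×41×13 + 4×28×22) mod 1148 = 1029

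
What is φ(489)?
324

489 = 3 × 163
φ(n) = n × ∏(1 - 1/p) for each prime p dividing n
φ(489) = 489 × (1 - 1/3) × (1 - 1/163) = 324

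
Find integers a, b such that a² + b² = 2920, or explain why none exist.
2² + 54² (a=2, b=54)

Factorization: 2920 = 2^3 × 5 × 73
By Fermat: n is sum of two squares iff every prime p ≡ 3 (mod 4) appears to even power.
All primes ≡ 3 (mod 4) appear to even power.
Search a = 0, 1, 2, … for 2920 - a² a perfect square: first hit at a = 2: 2920 - 4 = 2916 = 54².
2920 = 2² + 54² = 4 + 2916 ✓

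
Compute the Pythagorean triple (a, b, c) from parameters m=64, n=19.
(3735, 2432, 4457)

Euclid's formula: a = m² - n², b = 2mn, c = m² + n²
m = 64, n = 19
a = 64² - 19² = 4096 - 361 = 3735
b = 2 × 64 × 19 = 2432
c = 64² + 19² = 4096 + 361 = 4457
Verification: 3735² + 2432² = 13950225 + 5914624 = 19864849 = 4457² ✓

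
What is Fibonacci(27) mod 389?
362

Matrix identity: Q^n = [[F_(n+1), F_n], [F_n, F_(n-1)]] with Q = [[1,1],[1,0]].
n = 27 = 11011₂. Square-and-multiply, entries mod 389:
Q^1 = [[1,1],[1,0]]
Q^3 = (Q^1)²·Q = [[3,2],[2,1]]
Q^6 = (Q^3)² = [[13,8],[8,5]]
Q^13 = (Q^6)²·Q = [[377,233],[233,144]]
Q^27 = (Q^13)²·Q = [[387,362],[362,25]]
F_27 mod 389 = Q^27[0][1] = 362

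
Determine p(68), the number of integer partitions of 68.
3087735

p(n) counts ways to write n as a sum of positive integers (order ignored).
Euler's pentagonal recurrence: p(k) = p(k-1) + p(k-2) - p(k-5) - p(k-7) + p(k-12) + p(k-15) - ... (offsets j(3j∓1)/2, signs ++--, p(0)=1, p(<0)=0).
DP table for k = 0..67: p(0)=1, p(1)=1, p(2)=2, p(3)=3, p(4)=5, p(5)=7, p(6)=11, p(7)=15, p(8)=22, p(9)=30, p(10)=42, p(11)=56, p(12)=77, p(13)=101, p(14)=135, p(15)=176, p(16)=231, p(17)=297, p(18)=385, p(19)=490, p(20)=627, p(21)=792, p(22)=1002, p(23)=1255, p(24)=1575, p(25)=1958, p(26)=2436, p(27)=3010, p(28)=3718, p(29)=4565, p(30)=5604, p(31)=6842, p(32)=8349, p(33)=10143, p(34)=12310, p(35)=14883, p(36)=17977, p(37)=21637, p(38)=26015, p(39)=31185, p(40)=37338, p(41)=44583, p(42)=53174, p(43)=63261, p(44)=75175, p(45)=89134, p(46)=105558, p(47)=124754, p(48)=147273, p(49)=173525, p(50)=204226, p(51)=239943, p(52)=281589, p(53)=329931, p(54)=386155, p(55)=451276, p(56)=526823, p(57)=614154, p(58)=715220, p(59)=831820, p(60)=966467, p(61)=1121505, p(62)=1300156, p(63)=1505499, p(64)=1741630, p(65)=2012558, p(66)=2323520, p(67)=2679689.
Final step: p(68) = p(67) + p(66) - p(63) - p(61) + p(56) + p(53) - p(46) - p(42) + p(33) + p(28) - p(17) - p(11)
= 2679689 + 2323520 - 1505499 - 1121505 + 526823 + 329931 - 105558 - 53174 + 10143 + 3718 - 297 - 56
= 3087735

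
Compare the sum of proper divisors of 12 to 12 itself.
abundant

Proper divisors of 12: sum = 1 + 2 + 3 + 4 + 6 = 16
Since 16 > 12, 12 is abundant.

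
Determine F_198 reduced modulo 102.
68

Matrix identity: Q^n = [[F_(n+1), F_n], [F_n, F_(n-1)]] with Q = [[1,1],[1,0]].
n = 198 = 11000110₂. Square-and-multiply, entries mod 102:
Q^1 = [[1,1],[1,0]]
Q^3 = (Q^1)²·Q = [[3,2],[2,1]]
Q^6 = (Q^3)² = [[13,8],[8,5]]
Q^12 = (Q^6)² = [[29,42],[42,89]]
Q^24 = (Q^12)² = [[55,60],[60,97]]
Q^49 = (Q^24)²·Q = [[37,97],[97,42]]
Q^99 = (Q^49)²·Q = [[81,68],[68,13]]
Q^198 = (Q^99)² = [[67,68],[68,101]]
F_198 mod 102 = Q^198[0][1] = 68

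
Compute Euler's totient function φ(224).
96

224 = 2^5 × 7
φ(n) = n × ∏(1 - 1/p) for each prime p dividing n
φ(224) = 224 × (1 - 1/2) × (1 - 1/7) = 96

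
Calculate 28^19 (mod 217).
112

Repeated squaring. Binary of 19 = 10011.
28^1 ≡ 28 (mod 217); 28^2 ≡ 133 (mod 217); 28^4 ≡ 112 (mod 217); 28^8 ≡ 175 (mod 217); 28^16 ≡ 28 (mod 217)
28^19 = 28^1 × 28^2 × 28^16 ≡ 112 (mod 217)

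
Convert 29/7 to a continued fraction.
[4; 7]

Euclidean algorithm steps:
29 = 4 × 7 + 1
7 = 7 × 1 + 0
Continued fraction: [4; 7]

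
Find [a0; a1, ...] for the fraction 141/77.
[1; 1, 4, 1, 12]

Euclidean algorithm steps:
141 = 1 × 77 + 64
77 = 1 × 64 + 13
64 = 4 × 13 + 12
13 = 1 × 12 + 1
12 = 12 × 1 + 0
Continued fraction: [1; 1, 4, 1, 12]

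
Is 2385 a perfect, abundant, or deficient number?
deficient

Proper divisors of 2385: sum = 1 + 3 + 5 + 9 + 15 + 45 + 53 + 159 + 265 + 477 + 795 = 1827
Since 1827 < 2385, 2385 is deficient.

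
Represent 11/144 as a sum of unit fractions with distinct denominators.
1/14 + 1/202 + 1/101808

Greedy algorithm:
11/144: ceiling(144/11) = 14, use 1/14
5/1008: ceiling(1008/5) = 202, use 1/202
1/101808: ceiling(101808/1) = 101808, use 1/101808
Result: 11/144 = 1/14 + 1/202 + 1/101808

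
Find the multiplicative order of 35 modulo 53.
52

53 is prime, so ord(35) divides φ(53) = 52.
Divisors of 52: 1, 2, 4, 13, 26, 52.
Repeated squaring: 35^1 ≡ 35, 35^2 ≡ 6, 35^4 ≡ 36, 35^8 ≡ 24, 35^16 ≡ 46, 35^32 ≡ 49 (mod 53).
Test 35^d mod 53 for each divisor d in increasing order:
35^1 ≡ 35
35^2 ≡ 6
35^4 ≡ 36
35^13 = 35^8·35^4·35^1 ≡ 30
35^26 = 35^16·35^8·35^2 ≡ 52
35^52 = 35^32·35^16·35^4 ≡ 1  ← first divisor giving 1
The order is 52.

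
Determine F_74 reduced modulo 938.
461

Matrix identity: Q^n = [[F_(n+1), F_n], [F_n, F_(n-1)]] with Q = [[1,1],[1,0]].
n = 74 = 1001010₂. Square-and-multiply, entries mod 938:
Q^1 = [[1,1],[1,0]]
Q^2 = (Q^1)² = [[2,1],[1,1]]
Q^4 = (Q^2)² = [[5,3],[3,2]]
Q^9 = (Q^4)²·Q = [[55,34],[34,21]]
Q^18 = (Q^9)² = [[429,708],[708,659]]
Q^37 = (Q^18)²·Q = [[771,565],[565,206]]
Q^74 = (Q^37)² = [[54,461],[461,531]]
F_74 mod 938 = Q^74[0][1] = 461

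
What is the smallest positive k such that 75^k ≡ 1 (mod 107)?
53

107 is prime, so ord(75) divides φ(107) = 106.
Divisors of 106: 1, 2, 53, 106.
Repeated squaring: 75^1 ≡ 75, 75^2 ≡ 61, 75^4 ≡ 83, 75^8 ≡ 41, 75^16 ≡ 76, 75^32 ≡ 105, 75^64 ≡ 4 (mod 107).
Test 75^d mod 107 for each divisor d in increasing order:
75^1 ≡ 75
75^2 ≡ 61
75^53 = 75^32·75^16·75^4·75^1 ≡ 1  ← first divisor giving 1
The order is 53.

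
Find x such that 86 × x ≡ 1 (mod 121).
38

gcd(86, 121) = 1, so the inverse exists.
Extended Euclidean algorithm on (121, 86):
121 = 1 × 86 + 35  ⟹  35 = (1)·121 + (-1)·86
86 = 2 × 35 + 16  ⟹  16 = (-2)·121 + (3)·86
35 = 2 × 16 + 3  ⟹  3 = (5)·121 + (-7)·86
16 = 5 × 3 + 1  ⟹  1 = (-27)·121 + (38)·86
So (38)·86 ≡ 1 (mod 121), i.e. 86^(-1) ≡ 38 (mod 121).
Check: 86 × 38 = 3268 ≡ 1 (mod 121)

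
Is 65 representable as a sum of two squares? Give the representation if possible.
1² + 8² (a=1, b=8)

Factorization: 65 = 5 × 13
By Fermat: n is sum of two squares iff every prime p ≡ 3 (mod 4) appears to even power.
All primes ≡ 3 (mod 4) appear to even power.
Search a = 0, 1, 2, … for 65 - a² a perfect square: first hit at a = 1: 65 - 1 = 64 = 8².
65 = 1² + 8² = 1 + 64 ✓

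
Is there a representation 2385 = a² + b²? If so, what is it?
9² + 48² (a=9, b=48)

Factorization: 2385 = 3^2 × 5 × 53
By Fermat: n is sum of two squares iff every prime p ≡ 3 (mod 4) appears to even power.
All primes ≡ 3 (mod 4) appear to even power.
Search a = 0, 1, 2, … for 2385 - a² a perfect square: first hit at a = 9: 2385 - 81 = 2304 = 48².
2385 = 9² + 48² = 81 + 2304 ✓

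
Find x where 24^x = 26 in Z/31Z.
5

Baby-step giant-step with step n = ⌈√31⌉ = 6.
Baby steps 24^j mod 31 (j:value) for j=0..5: 0:1, 1:24, 2:18, 3:29, 4:14, 5:26.
h = 26 is already in the table at j=5, so x = 5.
Check: 24^5 ≡ 26 (mod 31).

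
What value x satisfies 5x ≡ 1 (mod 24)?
5

gcd(5, 24) = 1, so the inverse exists.
Extended Euclidean algorithm on (24, 5):
24 = 4 × 5 + 4  ⟹  4 = (1)·24 + (-4)·5
5 = 1 × 4 + 1  ⟹  1 = (-1)·24 + (5)·5
So (5)·5 ≡ 1 (mod 24), i.e. 5^(-1) ≡ 5 (mod 24).
Check: 5 × 5 = 25 ≡ 1 (mod 24)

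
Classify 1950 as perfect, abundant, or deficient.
abundant

Proper divisors of 1950: sum = 1 + 2 + 3 + 5 + 6 + 10 + 13 + 15 + ... + 325 + 390 + 650 + 975 (23 divisors) = 3258
Since 3258 > 1950, 1950 is abundant.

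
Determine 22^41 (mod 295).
112

Repeated squaring. Binary of 41 = 101001.
22^1 ≡ 22 (mod 295); 22^2 ≡ 189 (mod 295); 22^4 ≡ 26 (mod 295); 22^8 ≡ 86 (mod 295); 22^16 ≡ 21 (mod 295); 22^32 ≡ 146 (mod 295)
22^41 = 22^1 × 22^8 × 22^32 ≡ 112 (mod 295)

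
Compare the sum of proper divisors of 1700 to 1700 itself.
abundant

Proper divisors of 1700: sum = 1 + 2 + 4 + 5 + 10 + 17 + 20 + 25 + ... + 170 + 340 + 425 + 850 (17 divisors) = 2206
Since 2206 > 1700, 1700 is abundant.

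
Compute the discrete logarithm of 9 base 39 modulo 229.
56

Baby-step giant-step with step n = ⌈√229⌉ = 16.
Baby steps 39^j mod 229 (j:value) for j=0..15: 0:1, 1:39, 2:147, 3:8, 4:83, 5:31, 6:64, 7:206, 8:19, 9:54, 10:45, 11:152, 12:203, 13:131, 14:71, 15:21.
Giant-step multiplier: 39^(-16) ≡ 39^(228-16) = 39^212 ≡ 144 (mod 229).
Giant steps γ_i = 9·144^i mod 229: γ_0=9, γ_1=151, γ_2=218, γ_3=19 (in table at j=8).
x = i·n + j = 3·16 + 8 = 56.
Check: 39^56 ≡ 9 (mod 229).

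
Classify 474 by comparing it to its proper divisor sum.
abundant

Proper divisors of 474: sum = 1 + 2 + 3 + 6 + 79 + 158 + 237 = 486
Since 486 > 474, 474 is abundant.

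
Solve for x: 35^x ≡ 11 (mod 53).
18

Baby-step giant-step with step n = ⌈√53⌉ = 8.
Baby steps 35^j mod 53 (j:value) for j=0..7: 0:1, 1:35, 2:6, 3:51, 4:36, 5:41, 6:4, 7:34.
Giant-step multiplier: 35^(-8) ≡ 35^(52-8) = 35^44 ≡ 42 (mod 53).
Giant steps γ_i = 11·42^i mod 53: γ_0=11, γ_1=38, γ_2=6 (in table at j=2).
x = i·n + j = 2·8 + 2 = 18.
Check: 35^18 ≡ 11 (mod 53).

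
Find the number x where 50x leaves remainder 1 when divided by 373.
97

gcd(50, 373) = 1, so the inverse exists.
Extended Euclidean algorithm on (373, 50):
373 = 7 × 50 + 23  ⟹  23 = (1)·373 + (-7)·50
50 = 2 × 23 + 4  ⟹  4 = (-2)·373 + (15)·50
23 = 5 × 4 + 3  ⟹  3 = (11)·373 + (-82)·50
4 = 1 × 3 + 1  ⟹  1 = (-13)·373 + (97)·50
So (97)·50 ≡ 1 (mod 373), i.e. 50^(-1) ≡ 97 (mod 373).
Check: 50 × 97 = 4850 ≡ 1 (mod 373)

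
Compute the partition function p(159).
97662728555

p(n) counts ways to write n as a sum of positive integers (order ignored).
Euler's pentagonal recurrence: p(k) = p(k-1) + p(k-2) - p(k-5) - p(k-7) + p(k-12) + p(k-15) - ... (offsets j(3j∓1)/2, signs ++--, p(0)=1, p(<0)=0).
DP table for k = 0..158: p(0)=1, p(1)=1, p(2)=2, p(3)=3, p(4)=5, p(5)=7, p(6)=11, p(7)=15, p(8)=22, p(9)=30, p(10)=42, p(11)=56, p(12)=77, p(13)=101, p(14)=135, p(15)=176, p(16)=231, p(17)=297, p(18)=385, p(19)=490, p(20)=627, p(21)=792, p(22)=1002, p(23)=1255, p(24)=1575, p(25)=1958, p(26)=2436, p(27)=3010, p(28)=3718, p(29)=4565, p(30)=5604, p(31)=6842, p(32)=8349, p(33)=10143, p(34)=12310, p(35)=14883, p(36)=17977, p(37)=21637, p(38)=26015, p(39)=31185, p(40)=37338, p(41)=44583, p(42)=53174, p(43)=63261, p(44)=75175, p(45)=89134, p(46)=105558, p(47)=124754, p(48)=147273, p(49)=173525, p(50)=204226, p(51)=239943, p(52)=281589, p(53)=329931, p(54)=386155, p(55)=451276, p(56)=526823, p(57)=614154, p(58)=715220, p(59)=831820, p(60)=966467, p(61)=1121505, p(62)=1300156, p(63)=1505499, p(64)=1741630, p(65)=2012558, p(66)=2323520, p(67)=2679689, p(68)=3087735, p(69)=3554345, p(70)=4087968, p(71)=4697205, p(72)=5392783, p(73)=6185689, p(74)=7089500, p(75)=8118264, p(76)=9289091, p(77)=10619863, p(78)=12132164, p(79)=13848650, p(80)=15796476, p(81)=18004327, p(82)=20506255, p(83)=23338469, p(84)=26543660, p(85)=30167357, p(86)=34262962, p(87)=38887673, p(88)=44108109, p(89)=49995925, p(90)=56634173, p(91)=64112359, p(92)=72533807, p(93)=82010177, p(94)=92669720, p(95)=104651419, p(96)=118114304, p(97)=133230930, p(98)=150198136, p(99)=169229875, p(100)=190569292, p(101)=214481126, p(102)=241265379, p(103)=271248950, p(104)=304801365, p(105)=342325709, p(106)=384276336, p(107)=431149389, p(108)=483502844, p(109)=541946240, p(110)=607163746, p(111)=679903203, p(112)=761002156, p(113)=851376628, p(114)=952050665, p(115)=1064144451, p(116)=1188908248, p(117)=1327710076, p(118)=1482074143, p(119)=1653668665, p(120)=1844349560, p(121)=2056148051, p(122)=2291320912, p(123)=2552338241, p(124)=2841940500, p(125)=3163127352, p(126)=3519222692, p(127)=3913864295, p(128)=4351078600, p(129)=4835271870, p(130)=5371315400, p(131)=5964539504, p(132)=6620830889, p(133)=7346629512, p(134)=8149040695, p(135)=9035836076, p(136)=10015581680, p(137)=11097645016, p(138)=12292341831, p(139)=13610949895, p(140)=15065878135, p(141)=16670689208, p(142)=18440293320, p(143)=20390982757, p(144)=22540654445, p(145)=24908858009, p(146)=27517052599, p(147)=30388671978, p(148)=33549419497, p(149)=37027355200, p(150)=40853235313, p(151)=45060624582, p(152)=49686288421, p(153)=54770336324, p(154)=60356673280, p(155)=66493182097, p(156)=73232243759, p(157)=80630964769, p(158)=88751778802.
Final step: p(159) = p(158) + p(157) - p(154) - p(152) + p(147) + p(144) - p(137) - p(133) + p(124) + p(119) - p(108) - p(102) + p(89) + p(82) - p(67) - p(59) + p(42) + p(33) - p(14) - p(4)
= 88751778802 + 80630964769 - 60356673280 - 49686288421 + 30388671978 + 22540654445 - 11097645016 - 7346629512 + 2841940500 + 1653668665 - 483502844 - 241265379 + 49995925 + 20506255 - 2679689 - 831820 + 53174 + 10143 - 135 - 5
= 97662728555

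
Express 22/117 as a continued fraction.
[0; 5, 3, 7]

Euclidean algorithm steps:
22 = 0 × 117 + 22
117 = 5 × 22 + 7
22 = 3 × 7 + 1
7 = 7 × 1 + 0
Continued fraction: [0; 5, 3, 7]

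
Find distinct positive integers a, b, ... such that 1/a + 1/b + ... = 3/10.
1/4 + 1/20

Greedy algorithm:
3/10: ceiling(10/3) = 4, use 1/4
1/20: ceiling(20/1) = 20, use 1/20
Result: 3/10 = 1/4 + 1/20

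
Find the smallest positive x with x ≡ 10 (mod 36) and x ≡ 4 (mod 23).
694

Using Chinese Remainder Theorem:
M = 36 × 23 = 828
M1 = 23, M2 = 36
y1 = 23^(-1) mod 36 = 11
y2 = 36^(-1) mod 23 = 16
x = (10×23×11 + 4×36×16) mod 828 = 694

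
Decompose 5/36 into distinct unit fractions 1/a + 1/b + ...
1/8 + 1/72

Greedy algorithm:
5/36: ceiling(36/5) = 8, use 1/8
1/72: ceiling(72/1) = 72, use 1/72
Result: 5/36 = 1/8 + 1/72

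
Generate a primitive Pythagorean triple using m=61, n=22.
(3237, 2684, 4205)

Euclid's formula: a = m² - n², b = 2mn, c = m² + n²
m = 61, n = 22
a = 61² - 22² = 3721 - 484 = 3237
b = 2 × 61 × 22 = 2684
c = 61² + 22² = 3721 + 484 = 4205
Verification: 3237² + 2684² = 10478169 + 7203856 = 17682025 = 4205² ✓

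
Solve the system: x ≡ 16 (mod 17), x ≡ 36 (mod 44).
696

Using Chinese Remainder Theorem:
M = 17 × 44 = 748
M1 = 44, M2 = 17
y1 = 44^(-1) mod 17 = 12
y2 = 17^(-1) mod 44 = 13
x = (16×44×12 + 36×17×13) mod 748 = 696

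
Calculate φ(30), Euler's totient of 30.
8

30 = 2 × 3 × 5
φ(n) = n × ∏(1 - 1/p) for each prime p dividing n
φ(30) = 30 × (1 - 1/2) × (1 - 1/3) × (1 - 1/5) = 8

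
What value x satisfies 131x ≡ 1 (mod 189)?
101

gcd(131, 189) = 1, so the inverse exists.
Extended Euclidean algorithm on (189, 131):
189 = 1 × 131 + 58  ⟹  58 = (1)·189 + (-1)·131
131 = 2 × 58 + 15  ⟹  15 = (-2)·189 + (3)·131
58 = 3 × 15 + 13  ⟹  13 = (7)·189 + (-10)·131
15 = 1 × 13 + 2  ⟹  2 = (-9)·189 + (13)·131
13 = 6 × 2 + 1  ⟹  1 = (61)·189 + (-88)·131
So (-88)·131 ≡ 1 (mod 189), i.e. 131^(-1) ≡ -88 ≡ 101 (mod 189).
Check: 131 × 101 = 13231 ≡ 1 (mod 189)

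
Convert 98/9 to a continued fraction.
[10; 1, 8]

Euclidean algorithm steps:
98 = 10 × 9 + 8
9 = 1 × 8 + 1
8 = 8 × 1 + 0
Continued fraction: [10; 1, 8]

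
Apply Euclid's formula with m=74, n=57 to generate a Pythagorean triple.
(2227, 8436, 8725)

Euclid's formula: a = m² - n², b = 2mn, c = m² + n²
m = 74, n = 57
a = 74² - 57² = 5476 - 3249 = 2227
b = 2 × 74 × 57 = 8436
c = 74² + 57² = 5476 + 3249 = 8725
Verification: 2227² + 8436² = 4959529 + 71166096 = 76125625 = 8725² ✓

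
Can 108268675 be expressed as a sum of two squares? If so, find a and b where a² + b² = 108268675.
Not possible

Factorization: 108268675 = 5^2 × 163^3
By Fermat: n is sum of two squares iff every prime p ≡ 3 (mod 4) appears to even power.
Prime(s) ≡ 3 (mod 4) with odd exponent: [(163, 3)]
Therefore 108268675 cannot be expressed as a² + b².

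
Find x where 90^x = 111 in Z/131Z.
53

Baby-step giant-step with step n = ⌈√131⌉ = 12.
Baby steps 90^j mod 131 (j:value) for j=0..11: 0:1, 1:90, 2:109, 3:116, 4:91, 5:68, 6:94, 7:76, 8:28, 9:31, 10:39, 11:104.
Giant-step multiplier: 90^(-12) ≡ 90^(130-12) = 90^118 ≡ 20 (mod 131).
Giant steps γ_i = 111·20^i mod 131: γ_0=111, γ_1=124, γ_2=122, γ_3=82, γ_4=68 (in table at j=5).
x = i·n + j = 4·12 + 5 = 53.
Check: 90^53 ≡ 111 (mod 131).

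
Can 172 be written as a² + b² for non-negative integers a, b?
Not possible

Factorization: 172 = 2^2 × 43
By Fermat: n is sum of two squares iff every prime p ≡ 3 (mod 4) appears to even power.
Prime(s) ≡ 3 (mod 4) with odd exponent: [(43, 1)]
Therefore 172 cannot be expressed as a² + b².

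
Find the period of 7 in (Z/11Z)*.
10

11 is prime, so ord(7) divides φ(11) = 10.
Divisors of 10: 1, 2, 5, 10.
Repeated squaring: 7^1 ≡ 7, 7^2 ≡ 5, 7^4 ≡ 3, 7^8 ≡ 9 (mod 11).
Test 7^d mod 11 for each divisor d in increasing order:
7^1 ≡ 7
7^2 ≡ 5
7^5 = 7^4·7^1 ≡ 10
7^10 = 7^8·7^2 ≡ 1  ← first divisor giving 1
The order is 10.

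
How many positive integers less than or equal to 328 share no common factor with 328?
160

328 = 2^3 × 41
φ(n) = n × ∏(1 - 1/p) for each prime p dividing n
φ(328) = 328 × (1 - 1/2) × (1 - 1/41) = 160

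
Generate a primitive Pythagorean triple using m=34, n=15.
(931, 1020, 1381)

Euclid's formula: a = m² - n², b = 2mn, c = m² + n²
m = 34, n = 15
a = 34² - 15² = 1156 - 225 = 931
b = 2 × 34 × 15 = 1020
c = 34² + 15² = 1156 + 225 = 1381
Verification: 931² + 1020² = 866761 + 1040400 = 1907161 = 1381² ✓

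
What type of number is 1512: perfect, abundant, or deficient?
abundant

Proper divisors of 1512: sum = 1 + 2 + 3 + 4 + 6 + 7 + 8 + 9 + ... + 252 + 378 + 504 + 756 (31 divisors) = 3288
Since 3288 > 1512, 1512 is abundant.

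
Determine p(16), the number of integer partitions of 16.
231

p(n) counts ways to write n as a sum of positive integers (order ignored).
Euler's pentagonal recurrence: p(k) = p(k-1) + p(k-2) - p(k-5) - p(k-7) + p(k-12) + p(k-15) - ... (offsets j(3j∓1)/2, signs ++--, p(0)=1, p(<0)=0).
DP table for k = 0..15: p(0)=1, p(1)=1, p(2)=2, p(3)=3, p(4)=5, p(5)=7, p(6)=11, p(7)=15, p(8)=22, p(9)=30, p(10)=42, p(11)=56, p(12)=77, p(13)=101, p(14)=135, p(15)=176.
Final step: p(16) = p(15) + p(14) - p(11) - p(9) + p(4) + p(1)
= 176 + 135 - 56 - 30 + 5 + 1
= 231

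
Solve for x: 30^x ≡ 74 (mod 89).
61

Baby-step giant-step with step n = ⌈√89⌉ = 10.
Baby steps 30^j mod 89 (j:value) for j=0..9: 0:1, 1:30, 2:10, 3:33, 4:11, 5:63, 6:21, 7:7, 8:32, 9:70.
Giant-step multiplier: 30^(-10) ≡ 30^(88-10) = 30^78 ≡ 42 (mod 89).
Giant steps γ_i = 74·42^i mod 89: γ_0=74, γ_1=82, γ_2=62, γ_3=23, γ_4=76, γ_5=77, γ_6=30 (in table at j=1).
x = i·n + j = 6·10 + 1 = 61.
Check: 30^61 ≡ 74 (mod 89).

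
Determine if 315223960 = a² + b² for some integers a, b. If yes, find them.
Not possible

Factorization: 315223960 = 2^3 × 5 × 199^3
By Fermat: n is sum of two squares iff every prime p ≡ 3 (mod 4) appears to even power.
Prime(s) ≡ 3 (mod 4) with odd exponent: [(199, 3)]
Therefore 315223960 cannot be expressed as a² + b².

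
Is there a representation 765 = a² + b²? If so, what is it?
6² + 27² (a=6, b=27)

Factorization: 765 = 3^2 × 5 × 17
By Fermat: n is sum of two squares iff every prime p ≡ 3 (mod 4) appears to even power.
All primes ≡ 3 (mod 4) appear to even power.
Search a = 0, 1, 2, … for 765 - a² a perfect square: first hit at a = 6: 765 - 36 = 729 = 27².
765 = 6² + 27² = 36 + 729 ✓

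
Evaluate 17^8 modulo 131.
105

Repeated squaring. Binary of 8 = 1000.
17^1 ≡ 17 (mod 131); 17^2 ≡ 27 (mod 131); 17^4 ≡ 74 (mod 131); 17^8 ≡ 105 (mod 131)
17^8 = 17^8 ≡ 105 (mod 131)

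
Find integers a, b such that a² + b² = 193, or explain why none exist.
7² + 12² (a=7, b=12)

Factorization: 193 = 193
By Fermat: n is sum of two squares iff every prime p ≡ 3 (mod 4) appears to even power.
All primes ≡ 3 (mod 4) appear to even power.
Search a = 0, 1, 2, … for 193 - a² a perfect square: first hit at a = 7: 193 - 49 = 144 = 12².
193 = 7² + 12² = 49 + 144 ✓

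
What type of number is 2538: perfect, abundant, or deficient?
abundant

Proper divisors of 2538: sum = 1 + 2 + 3 + 6 + 9 + 18 + 27 + 47 + 54 + 94 + 141 + 282 + 423 + 846 + 1269 = 3222
Since 3222 > 2538, 2538 is abundant.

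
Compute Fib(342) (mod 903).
848

Matrix identity: Q^n = [[F_(n+1), F_n], [F_n, F_(n-1)]] with Q = [[1,1],[1,0]].
n = 342 = 101010110₂. Square-and-multiply, entries mod 903:
Q^1 = [[1,1],[1,0]]
Q^2 = (Q^1)² = [[2,1],[1,1]]
Q^5 = (Q^2)²·Q = [[8,5],[5,3]]
Q^10 = (Q^5)² = [[89,55],[55,34]]
Q^21 = (Q^10)²·Q = [[554,110],[110,444]]
Q^42 = (Q^21)² = [[257,517],[517,643]]
Q^85 = (Q^42)²·Q = [[386,131],[131,255]]
Q^171 = (Q^85)²·Q = [[900,5],[5,895]]
Q^342 = (Q^171)² = [[34,848],[848,89]]
F_342 mod 903 = Q^342[0][1] = 848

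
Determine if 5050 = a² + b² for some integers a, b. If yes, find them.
3² + 71² (a=3, b=71)

Factorization: 5050 = 2 × 5^2 × 101
By Fermat: n is sum of two squares iff every prime p ≡ 3 (mod 4) appears to even power.
All primes ≡ 3 (mod 4) appear to even power.
Search a = 0, 1, 2, … for 5050 - a² a perfect square: first hit at a = 3: 5050 - 9 = 5041 = 71².
5050 = 3² + 71² = 9 + 5041 ✓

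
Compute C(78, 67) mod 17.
0

Using Lucas' theorem:
Write n=78 and k=67 in base 17:
n in base 17: [4, 10]
k in base 17: [3, 16]
C(78,67) mod 17 = ∏ C(n_i, k_i) mod 17
Digit binomials (mod 17): C(4,3) = 4; C(10,16) = 0 (k_i > n_i)
Product: 4 × 0 = 0 ≡ 0 (mod 17)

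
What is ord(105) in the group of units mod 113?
28

113 is prime, so ord(105) divides φ(113) = 112.
Divisors of 112: 1, 2, 4, 7, 8, 14, 16, 28, 56, 112.
Repeated squaring: 105^1 ≡ 105, 105^2 ≡ 64, 105^4 ≡ 28, 105^8 ≡ 106, 105^16 ≡ 49, 105^32 ≡ 28, 105^64 ≡ 106 (mod 113).
Test 105^d mod 113 for each divisor d in increasing order:
105^1 ≡ 105
105^2 ≡ 64
105^4 ≡ 28
105^7 = 105^4·105^2·105^1 ≡ 15
105^8 ≡ 106
105^14 = 105^8·105^4·105^2 ≡ 112
105^16 ≡ 49
105^28 = 105^16·105^8·105^4 ≡ 1  ← first divisor giving 1
The order is 28.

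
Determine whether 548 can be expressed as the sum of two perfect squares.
8² + 22² (a=8, b=22)

Factorization: 548 = 2^2 × 137
By Fermat: n is sum of two squares iff every prime p ≡ 3 (mod 4) appears to even power.
All primes ≡ 3 (mod 4) appear to even power.
Search a = 0, 1, 2, … for 548 - a² a perfect square: first hit at a = 8: 548 - 64 = 484 = 22².
548 = 8² + 22² = 64 + 484 ✓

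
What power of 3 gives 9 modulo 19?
2

Baby-step giant-step with step n = ⌈√19⌉ = 5.
Baby steps 3^j mod 19 (j:value) for j=0..4: 0:1, 1:3, 2:9, 3:8, 4:5.
h = 9 is already in the table at j=2, so x = 2.
Check: 3^2 ≡ 9 (mod 19).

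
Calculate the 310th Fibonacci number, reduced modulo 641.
55

Matrix identity: Q^n = [[F_(n+1), F_n], [F_n, F_(n-1)]] with Q = [[1,1],[1,0]].
n = 310 = 100110110₂. Square-and-multiply, entries mod 641:
Q^1 = [[1,1],[1,0]]
Q^2 = (Q^1)² = [[2,1],[1,1]]
Q^4 = (Q^2)² = [[5,3],[3,2]]
Q^9 = (Q^4)²·Q = [[55,34],[34,21]]
Q^19 = (Q^9)²·Q = [[355,335],[335,20]]
Q^38 = (Q^19)² = [[439,630],[630,450]]
Q^77 = (Q^38)²·Q = [[378,542],[542,477]]
Q^155 = (Q^77)²·Q = [[94,127],[127,608]]
Q^310 = (Q^155)² = [[607,55],[55,552]]
F_310 mod 641 = Q^310[0][1] = 55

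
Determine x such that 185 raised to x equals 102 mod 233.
56

Baby-step giant-step with step n = ⌈√233⌉ = 16.
Baby steps 185^j mod 233 (j:value) for j=0..15: 0:1, 1:185, 2:207, 3:83, 4:210, 5:172, 6:132, 7:188, 8:63, 9:5, 10:226, 11:103, 12:182, 13:118, 14:161, 15:194.
Giant-step multiplier: 185^(-16) ≡ 185^(232-16) = 185^216 ≡ 204 (mod 233).
Giant steps γ_i = 102·204^i mod 233: γ_0=102, γ_1=71, γ_2=38, γ_3=63 (in table at j=8).
x = i·n + j = 3·16 + 8 = 56.
Check: 185^56 ≡ 102 (mod 233).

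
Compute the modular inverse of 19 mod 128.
27

gcd(19, 128) = 1, so the inverse exists.
Extended Euclidean algorithm on (128, 19):
128 = 6 × 19 + 14  ⟹  14 = (1)·128 + (-6)·19
19 = 1 × 14 + 5  ⟹  5 = (-1)·128 + (7)·19
14 = 2 × 5 + 4  ⟹  4 = (3)·128 + (-20)·19
5 = 1 × 4 + 1  ⟹  1 = (-4)·128 + (27)·19
So (27)·19 ≡ 1 (mod 128), i.e. 19^(-1) ≡ 27 (mod 128).
Check: 19 × 27 = 513 ≡ 1 (mod 128)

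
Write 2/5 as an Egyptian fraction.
1/3 + 1/15

Greedy algorithm:
2/5: ceiling(5/2) = 3, use 1/3
1/15: ceiling(15/1) = 15, use 1/15
Result: 2/5 = 1/3 + 1/15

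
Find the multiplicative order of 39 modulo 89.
11

89 is prime, so ord(39) divides φ(89) = 88.
Divisors of 88: 1, 2, 4, 8, 11, 22, 44, 88.
Repeated squaring: 39^1 ≡ 39, 39^2 ≡ 8, 39^4 ≡ 64, 39^8 ≡ 2, 39^16 ≡ 4, 39^32 ≡ 16, 39^64 ≡ 78 (mod 89).
Test 39^d mod 89 for each divisor d in increasing order:
39^1 ≡ 39
39^2 ≡ 8
39^4 ≡ 64
39^8 ≡ 2
39^11 = 39^8·39^2·39^1 ≡ 1  ← first divisor giving 1
The order is 11.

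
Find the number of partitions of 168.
228204732751

p(n) counts ways to write n as a sum of positive integers (order ignored).
Euler's pentagonal recurrence: p(k) = p(k-1) + p(k-2) - p(k-5) - p(k-7) + p(k-12) + p(k-15) - ... (offsets j(3j∓1)/2, signs ++--, p(0)=1, p(<0)=0).
DP table for k = 0..167: p(0)=1, p(1)=1, p(2)=2, p(3)=3, p(4)=5, p(5)=7, p(6)=11, p(7)=15, p(8)=22, p(9)=30, p(10)=42, p(11)=56, p(12)=77, p(13)=101, p(14)=135, p(15)=176, p(16)=231, p(17)=297, p(18)=385, p(19)=490, p(20)=627, p(21)=792, p(22)=1002, p(23)=1255, p(24)=1575, p(25)=1958, p(26)=2436, p(27)=3010, p(28)=3718, p(29)=4565, p(30)=5604, p(31)=6842, p(32)=8349, p(33)=10143, p(34)=12310, p(35)=14883, p(36)=17977, p(37)=21637, p(38)=26015, p(39)=31185, p(40)=37338, p(41)=44583, p(42)=53174, p(43)=63261, p(44)=75175, p(45)=89134, p(46)=105558, p(47)=124754, p(48)=147273, p(49)=173525, p(50)=204226, p(51)=239943, p(52)=281589, p(53)=329931, p(54)=386155, p(55)=451276, p(56)=526823, p(57)=614154, p(58)=715220, p(59)=831820, p(60)=966467, p(61)=1121505, p(62)=1300156, p(63)=1505499, p(64)=1741630, p(65)=2012558, p(66)=2323520, p(67)=2679689, p(68)=3087735, p(69)=3554345, p(70)=4087968, p(71)=4697205, p(72)=5392783, p(73)=6185689, p(74)=7089500, p(75)=8118264, p(76)=9289091, p(77)=10619863, p(78)=12132164, p(79)=13848650, p(80)=15796476, p(81)=18004327, p(82)=20506255, p(83)=23338469, p(84)=26543660, p(85)=30167357, p(86)=34262962, p(87)=38887673, p(88)=44108109, p(89)=49995925, p(90)=56634173, p(91)=64112359, p(92)=72533807, p(93)=82010177, p(94)=92669720, p(95)=104651419, p(96)=118114304, p(97)=133230930, p(98)=150198136, p(99)=169229875, p(100)=190569292, p(101)=214481126, p(102)=241265379, p(103)=271248950, p(104)=304801365, p(105)=342325709, p(106)=384276336, p(107)=431149389, p(108)=483502844, p(109)=541946240, p(110)=607163746, p(111)=679903203, p(112)=761002156, p(113)=851376628, p(114)=952050665, p(115)=1064144451, p(116)=1188908248, p(117)=1327710076, p(118)=1482074143, p(119)=1653668665, p(120)=1844349560, p(121)=2056148051, p(122)=2291320912, p(123)=2552338241, p(124)=2841940500, p(125)=3163127352, p(126)=3519222692, p(127)=3913864295, p(128)=4351078600, p(129)=4835271870, p(130)=5371315400, p(131)=5964539504, p(132)=6620830889, p(133)=7346629512, p(134)=8149040695, p(135)=9035836076, p(136)=10015581680, p(137)=11097645016, p(138)=12292341831, p(139)=13610949895, p(140)=15065878135, p(141)=16670689208, p(142)=18440293320, p(143)=20390982757, p(144)=22540654445, p(145)=24908858009, p(146)=27517052599, p(147)=30388671978, p(148)=33549419497, p(149)=37027355200, p(150)=40853235313, p(151)=45060624582, p(152)=49686288421, p(153)=54770336324, p(154)=60356673280, p(155)=66493182097, p(156)=73232243759, p(157)=80630964769, p(158)=88751778802, p(159)=97662728555, p(160)=107438159466, p(161)=118159068427, p(162)=129913904637, p(163)=142798995930, p(164)=156919475295, p(165)=172389800255, p(166)=189334822579, p(167)=207890420102.
Final step: p(168) = p(167) + p(166) - p(163) - p(161) + p(156) + p(153) - p(146) - p(142) + p(133) + p(128) - p(117) - p(111) + p(98) + p(91) - p(76) - p(68) + p(51) + p(42) - p(23) - p(13)
= 207890420102 + 189334822579 - 142798995930 - 118159068427 + 73232243759 + 54770336324 - 27517052599 - 18440293320 + 7346629512 + 4351078600 - 1327710076 - 679903203 + 150198136 + 64112359 - 9289091 - 3087735 + 239943 + 53174 - 1255 - 101
= 228204732751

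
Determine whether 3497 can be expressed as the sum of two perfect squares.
4² + 59² (a=4, b=59)

Factorization: 3497 = 13 × 269
By Fermat: n is sum of two squares iff every prime p ≡ 3 (mod 4) appears to even power.
All primes ≡ 3 (mod 4) appear to even power.
Search a = 0, 1, 2, … for 3497 - a² a perfect square: first hit at a = 4: 3497 - 16 = 3481 = 59².
3497 = 4² + 59² = 16 + 3481 ✓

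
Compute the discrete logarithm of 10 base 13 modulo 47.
31

Baby-step giant-step with step n = ⌈√47⌉ = 7.
Baby steps 13^j mod 47 (j:value) for j=0..6: 0:1, 1:13, 2:28, 3:35, 4:32, 5:40, 6:3.
Giant-step multiplier: 13^(-7) ≡ 13^(46-7) = 13^39 ≡ 41 (mod 47).
Giant steps γ_i = 10·41^i mod 47: γ_0=10, γ_1=34, γ_2=31, γ_3=2, γ_4=35 (in table at j=3).
x = i·n + j = 4·7 + 3 = 31.
Check: 13^31 ≡ 10 (mod 47).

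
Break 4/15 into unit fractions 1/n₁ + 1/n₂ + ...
1/4 + 1/60

Greedy algorithm:
4/15: ceiling(15/4) = 4, use 1/4
1/60: ceiling(60/1) = 60, use 1/60
Result: 4/15 = 1/4 + 1/60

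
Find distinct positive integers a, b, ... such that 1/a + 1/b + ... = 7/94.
1/14 + 1/329

Greedy algorithm:
7/94: ceiling(94/7) = 14, use 1/14
1/329: ceiling(329/1) = 329, use 1/329
Result: 7/94 = 1/14 + 1/329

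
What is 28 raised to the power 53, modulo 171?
55

Repeated squaring. Binary of 53 = 110101.
28^1 ≡ 28 (mod 171); 28^2 ≡ 100 (mod 171); 28^4 ≡ 82 (mod 171); 28^8 ≡ 55 (mod 171); 28^16 ≡ 118 (mod 171); 28^32 ≡ 73 (mod 171)
28^53 = 28^1 × 28^4 × 28^16 × 28^32 ≡ 55 (mod 171)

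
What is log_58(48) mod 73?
26

Baby-step giant-step with step n = ⌈√73⌉ = 9.
Baby steps 58^j mod 73 (j:value) for j=0..8: 0:1, 1:58, 2:6, 3:56, 4:36, 5:44, 6:70, 7:45, 8:55.
Giant-step multiplier: 58^(-9) ≡ 58^(72-9) = 58^63 ≡ 63 (mod 73).
Giant steps γ_i = 48·63^i mod 73: γ_0=48, γ_1=31, γ_2=55 (in table at j=8).
x = i·n + j = 2·9 + 8 = 26.
Check: 58^26 ≡ 48 (mod 73).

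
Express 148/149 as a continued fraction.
[0; 1, 148]

Euclidean algorithm steps:
148 = 0 × 149 + 148
149 = 1 × 148 + 1
148 = 148 × 1 + 0
Continued fraction: [0; 1, 148]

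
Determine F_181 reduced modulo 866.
581

Matrix identity: Q^n = [[F_(n+1), F_n], [F_n, F_(n-1)]] with Q = [[1,1],[1,0]].
n = 181 = 10110101₂. Square-and-multiply, entries mod 866:
Q^1 = [[1,1],[1,0]]
Q^2 = (Q^1)² = [[2,1],[1,1]]
Q^5 = (Q^2)²·Q = [[8,5],[5,3]]
Q^11 = (Q^5)²·Q = [[144,89],[89,55]]
Q^22 = (Q^11)² = [[79,391],[391,554]]
Q^45 = (Q^22)²·Q = [[471,644],[644,693]]
Q^90 = (Q^45)² = [[67,526],[526,407]]
Q^181 = (Q^90)²·Q = [[497,581],[581,782]]
F_181 mod 866 = Q^181[0][1] = 581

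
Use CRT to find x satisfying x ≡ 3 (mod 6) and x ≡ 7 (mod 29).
123

Using Chinese Remainder Theorem:
M = 6 × 29 = 174
M1 = 29, M2 = 6
y1 = 29^(-1) mod 6 = 5
y2 = 6^(-1) mod 29 = 5
x = (3×29×5 + 7×6×5) mod 174 = 123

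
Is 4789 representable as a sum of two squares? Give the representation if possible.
42² + 55² (a=42, b=55)

Factorization: 4789 = 4789
By Fermat: n is sum of two squares iff every prime p ≡ 3 (mod 4) appears to even power.
All primes ≡ 3 (mod 4) appear to even power.
Search a = 0, 1, 2, … for 4789 - a² a perfect square: first hit at a = 42: 4789 - 1764 = 3025 = 55².
4789 = 42² + 55² = 1764 + 3025 ✓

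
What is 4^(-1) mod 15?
4

gcd(4, 15) = 1, so the inverse exists.
Extended Euclidean algorithm on (15, 4):
15 = 3 × 4 + 3  ⟹  3 = (1)·15 + (-3)·4
4 = 1 × 3 + 1  ⟹  1 = (-1)·15 + (4)·4
So (4)·4 ≡ 1 (mod 15), i.e. 4^(-1) ≡ 4 (mod 15).
Check: 4 × 4 = 16 ≡ 1 (mod 15)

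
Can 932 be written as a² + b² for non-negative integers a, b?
16² + 26² (a=16, b=26)

Factorization: 932 = 2^2 × 233
By Fermat: n is sum of two squares iff every prime p ≡ 3 (mod 4) appears to even power.
All primes ≡ 3 (mod 4) appear to even power.
Search a = 0, 1, 2, … for 932 - a² a perfect square: first hit at a = 16: 932 - 256 = 676 = 26².
932 = 16² + 26² = 256 + 676 ✓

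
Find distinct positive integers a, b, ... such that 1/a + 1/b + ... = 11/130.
1/12 + 1/780

Greedy algorithm:
11/130: ceiling(130/11) = 12, use 1/12
1/780: ceiling(780/1) = 780, use 1/780
Result: 11/130 = 1/12 + 1/780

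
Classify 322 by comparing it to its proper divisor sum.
deficient

Proper divisors of 322: sum = 1 + 2 + 7 + 14 + 23 + 46 + 161 = 254
Since 254 < 322, 322 is deficient.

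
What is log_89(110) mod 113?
109

Baby-step giant-step with step n = ⌈√113⌉ = 11.
Baby steps 89^j mod 113 (j:value) for j=0..10: 0:1, 1:89, 2:11, 3:75, 4:8, 5:34, 6:88, 7:35, 8:64, 9:46, 10:26.
Giant-step multiplier: 89^(-11) ≡ 89^(112-11) = 89^101 ≡ 90 (mod 113).
Giant steps γ_i = 110·90^i mod 113: γ_0=110, γ_1=69, γ_2=108, γ_3=2, γ_4=67, γ_5=41, γ_6=74, γ_7=106, γ_8=48, γ_9=26 (in table at j=10).
x = i·n + j = 9·11 + 10 = 109.
Check: 89^109 ≡ 110 (mod 113).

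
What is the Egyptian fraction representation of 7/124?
1/18 + 1/1116

Greedy algorithm:
7/124: ceiling(124/7) = 18, use 1/18
1/1116: ceiling(1116/1) = 1116, use 1/1116
Result: 7/124 = 1/18 + 1/1116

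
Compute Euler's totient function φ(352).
160

352 = 2^5 × 11
φ(n) = n × ∏(1 - 1/p) for each prime p dividing n
φ(352) = 352 × (1 - 1/2) × (1 - 1/11) = 160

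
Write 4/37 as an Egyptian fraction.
1/10 + 1/124 + 1/22940

Greedy algorithm:
4/37: ceiling(37/4) = 10, use 1/10
3/370: ceiling(370/3) = 124, use 1/124
1/22940: ceiling(22940/1) = 22940, use 1/22940
Result: 4/37 = 1/10 + 1/124 + 1/22940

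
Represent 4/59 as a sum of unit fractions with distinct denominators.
1/15 + 1/885

Greedy algorithm:
4/59: ceiling(59/4) = 15, use 1/15
1/885: ceiling(885/1) = 885, use 1/885
Result: 4/59 = 1/15 + 1/885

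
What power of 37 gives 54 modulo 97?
28

Baby-step giant-step with step n = ⌈√97⌉ = 10.
Baby steps 37^j mod 97 (j:value) for j=0..9: 0:1, 1:37, 2:11, 3:19, 4:24, 5:15, 6:70, 7:68, 8:91, 9:69.
Giant-step multiplier: 37^(-10) ≡ 37^(96-10) = 37^86 ≡ 72 (mod 97).
Giant steps γ_i = 54·72^i mod 97: γ_0=54, γ_1=8, γ_2=91 (in table at j=8).
x = i·n + j = 2·10 + 8 = 28.
Check: 37^28 ≡ 54 (mod 97).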